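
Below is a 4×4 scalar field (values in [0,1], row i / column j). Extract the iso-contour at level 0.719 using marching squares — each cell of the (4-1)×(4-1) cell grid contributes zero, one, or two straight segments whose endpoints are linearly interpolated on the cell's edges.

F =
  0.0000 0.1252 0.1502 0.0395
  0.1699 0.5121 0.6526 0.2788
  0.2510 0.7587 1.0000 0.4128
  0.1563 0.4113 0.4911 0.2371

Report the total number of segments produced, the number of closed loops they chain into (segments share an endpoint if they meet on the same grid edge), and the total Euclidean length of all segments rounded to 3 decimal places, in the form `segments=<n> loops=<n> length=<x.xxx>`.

cell (1,0): code 0100 → (1.839,1.000)–(2.000,0.922)
cell (1,1): code 1100 → (1.191,2.000)–(1.839,1.000)
cell (1,2): code 1000 → (2.000,2.479)–(1.191,2.000)
cell (2,0): code 0010 → (2.000,0.922)–(2.114,1.000)
cell (2,1): code 0011 → (2.114,1.000)–(2.552,2.000)
cell (2,2): code 0001 → (2.552,2.000)–(2.000,2.479)
total: 6 segments, chained into 1 closed loop(s), length Σ = 4.271153

segments=6 loops=1 length=4.271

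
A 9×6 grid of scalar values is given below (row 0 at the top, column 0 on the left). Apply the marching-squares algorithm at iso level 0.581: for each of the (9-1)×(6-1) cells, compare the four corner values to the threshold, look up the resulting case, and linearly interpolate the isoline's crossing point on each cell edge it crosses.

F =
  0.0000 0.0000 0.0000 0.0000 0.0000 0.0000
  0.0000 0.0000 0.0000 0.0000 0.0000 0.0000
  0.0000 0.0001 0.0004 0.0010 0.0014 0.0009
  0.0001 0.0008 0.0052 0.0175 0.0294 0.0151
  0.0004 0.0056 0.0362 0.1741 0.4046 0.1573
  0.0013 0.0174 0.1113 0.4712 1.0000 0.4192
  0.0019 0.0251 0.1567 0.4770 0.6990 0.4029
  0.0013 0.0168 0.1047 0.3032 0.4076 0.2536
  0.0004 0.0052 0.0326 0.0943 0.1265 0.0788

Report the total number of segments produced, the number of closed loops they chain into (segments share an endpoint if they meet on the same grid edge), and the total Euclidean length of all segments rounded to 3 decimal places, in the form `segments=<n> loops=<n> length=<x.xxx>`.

segments=6 loops=1 length=5.388

cell (4,3): code 0100 → (4.296,4.000)–(5.000,3.208)
cell (4,4): code 1000 → (5.000,4.721)–(4.296,4.000)
cell (5,3): code 0110 → (5.000,3.208)–(6.000,3.468)
cell (5,4): code 1001 → (6.000,4.399)–(5.000,4.721)
cell (6,3): code 0010 → (6.000,3.468)–(6.405,4.000)
cell (6,4): code 0001 → (6.405,4.000)–(6.000,4.399)
total: 6 segments, chained into 1 closed loop(s), length Σ = 5.388212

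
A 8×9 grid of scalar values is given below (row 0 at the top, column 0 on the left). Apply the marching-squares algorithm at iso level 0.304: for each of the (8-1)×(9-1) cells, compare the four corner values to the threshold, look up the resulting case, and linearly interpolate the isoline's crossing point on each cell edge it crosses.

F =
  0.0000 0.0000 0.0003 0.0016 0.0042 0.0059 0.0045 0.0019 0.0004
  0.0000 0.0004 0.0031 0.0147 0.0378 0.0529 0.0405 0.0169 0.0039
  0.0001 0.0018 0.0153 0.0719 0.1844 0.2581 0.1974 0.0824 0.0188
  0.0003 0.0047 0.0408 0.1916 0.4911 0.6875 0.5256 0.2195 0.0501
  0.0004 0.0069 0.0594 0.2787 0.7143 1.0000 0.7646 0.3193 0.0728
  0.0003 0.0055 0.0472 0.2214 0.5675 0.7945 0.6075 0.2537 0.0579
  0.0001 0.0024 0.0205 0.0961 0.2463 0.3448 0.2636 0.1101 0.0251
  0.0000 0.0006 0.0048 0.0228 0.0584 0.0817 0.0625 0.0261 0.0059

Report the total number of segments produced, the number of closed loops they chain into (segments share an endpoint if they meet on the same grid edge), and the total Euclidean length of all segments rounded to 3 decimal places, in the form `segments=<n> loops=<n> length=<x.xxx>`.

segments=16 loops=1 length=12.510

cell (2,3): code 0100 → (2.390,4.000)–(3.000,3.375)
cell (2,4): code 1100 → (2.107,5.000)–(2.390,4.000)
cell (2,5): code 1100 → (2.325,6.000)–(2.107,5.000)
cell (2,6): code 1000 → (3.000,6.724)–(2.325,6.000)
cell (3,3): code 0110 → (3.000,3.375)–(4.000,3.058)
cell (3,6): code 1101 → (3.847,7.000)–(3.000,6.724)
cell (3,7): code 1000 → (4.000,7.062)–(3.847,7.000)
cell (4,3): code 0110 → (4.000,3.058)–(5.000,3.239)
cell (4,6): code 1011 → (5.000,6.858)–(4.233,7.000)
cell (4,7): code 0001 → (4.233,7.000)–(4.000,7.062)
cell (5,3): code 0010 → (5.000,3.239)–(5.820,4.000)
cell (5,4): code 0111 → (5.820,4.000)–(6.000,4.586)
cell (5,5): code 1011 → (6.000,5.502)–(5.883,6.000)
cell (5,6): code 0001 → (5.883,6.000)–(5.000,6.858)
cell (6,4): code 0010 → (6.000,4.586)–(6.155,5.000)
cell (6,5): code 0001 → (6.155,5.000)–(6.000,5.502)
total: 16 segments, chained into 1 closed loop(s), length Σ = 12.510303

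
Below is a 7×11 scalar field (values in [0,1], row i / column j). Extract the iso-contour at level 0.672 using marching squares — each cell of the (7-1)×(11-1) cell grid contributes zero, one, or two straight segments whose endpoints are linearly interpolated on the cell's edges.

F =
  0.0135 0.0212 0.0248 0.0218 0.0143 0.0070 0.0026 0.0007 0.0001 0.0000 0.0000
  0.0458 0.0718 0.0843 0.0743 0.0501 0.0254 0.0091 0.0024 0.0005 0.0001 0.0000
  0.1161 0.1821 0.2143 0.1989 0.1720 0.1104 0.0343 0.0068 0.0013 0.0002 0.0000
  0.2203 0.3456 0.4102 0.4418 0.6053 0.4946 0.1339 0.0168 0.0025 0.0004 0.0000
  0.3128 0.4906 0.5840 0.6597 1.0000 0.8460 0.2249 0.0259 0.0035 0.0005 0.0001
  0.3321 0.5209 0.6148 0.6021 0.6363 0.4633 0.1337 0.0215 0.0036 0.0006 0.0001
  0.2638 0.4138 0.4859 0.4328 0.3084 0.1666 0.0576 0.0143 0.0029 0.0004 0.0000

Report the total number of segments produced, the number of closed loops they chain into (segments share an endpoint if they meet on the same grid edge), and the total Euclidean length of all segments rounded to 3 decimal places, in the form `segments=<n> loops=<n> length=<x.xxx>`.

cell (3,3): code 0100 → (3.169,4.000)–(4.000,3.036)
cell (3,4): code 1100 → (3.505,5.000)–(3.169,4.000)
cell (3,5): code 1000 → (4.000,5.280)–(3.505,5.000)
cell (4,3): code 0010 → (4.000,3.036)–(4.902,4.000)
cell (4,4): code 0011 → (4.902,4.000)–(4.455,5.000)
cell (4,5): code 0001 → (4.455,5.000)–(4.000,5.280)
total: 6 segments, chained into 1 closed loop(s), length Σ = 5.845893

segments=6 loops=1 length=5.846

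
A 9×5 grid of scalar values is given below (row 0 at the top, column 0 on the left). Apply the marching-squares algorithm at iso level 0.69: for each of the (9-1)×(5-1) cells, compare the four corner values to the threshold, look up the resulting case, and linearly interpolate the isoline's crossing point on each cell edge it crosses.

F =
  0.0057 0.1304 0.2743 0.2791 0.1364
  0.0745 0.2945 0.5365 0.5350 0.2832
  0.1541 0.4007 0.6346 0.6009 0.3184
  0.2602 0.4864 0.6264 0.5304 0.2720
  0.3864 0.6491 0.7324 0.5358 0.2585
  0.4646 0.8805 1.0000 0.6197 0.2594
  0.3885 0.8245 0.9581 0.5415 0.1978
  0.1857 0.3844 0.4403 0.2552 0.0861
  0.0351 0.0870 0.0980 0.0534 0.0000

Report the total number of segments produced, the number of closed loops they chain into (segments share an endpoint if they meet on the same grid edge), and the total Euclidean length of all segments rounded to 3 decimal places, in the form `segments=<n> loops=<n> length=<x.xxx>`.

segments=10 loops=1 length=8.040

cell (3,1): code 0100 → (3.600,2.000)–(4.000,1.491)
cell (3,2): code 1000 → (4.000,2.216)–(3.600,2.000)
cell (4,0): code 0100 → (4.177,1.000)–(5.000,0.542)
cell (4,1): code 1110 → (4.000,1.491)–(4.177,1.000)
cell (4,2): code 1001 → (5.000,2.815)–(4.000,2.216)
cell (5,0): code 0110 → (5.000,0.542)–(6.000,0.692)
cell (5,2): code 1001 → (6.000,2.644)–(5.000,2.815)
cell (6,0): code 0010 → (6.000,0.692)–(6.306,1.000)
cell (6,1): code 0011 → (6.306,1.000)–(6.518,2.000)
cell (6,2): code 0001 → (6.518,2.000)–(6.000,2.644)
total: 10 segments, chained into 1 closed loop(s), length Σ = 8.039869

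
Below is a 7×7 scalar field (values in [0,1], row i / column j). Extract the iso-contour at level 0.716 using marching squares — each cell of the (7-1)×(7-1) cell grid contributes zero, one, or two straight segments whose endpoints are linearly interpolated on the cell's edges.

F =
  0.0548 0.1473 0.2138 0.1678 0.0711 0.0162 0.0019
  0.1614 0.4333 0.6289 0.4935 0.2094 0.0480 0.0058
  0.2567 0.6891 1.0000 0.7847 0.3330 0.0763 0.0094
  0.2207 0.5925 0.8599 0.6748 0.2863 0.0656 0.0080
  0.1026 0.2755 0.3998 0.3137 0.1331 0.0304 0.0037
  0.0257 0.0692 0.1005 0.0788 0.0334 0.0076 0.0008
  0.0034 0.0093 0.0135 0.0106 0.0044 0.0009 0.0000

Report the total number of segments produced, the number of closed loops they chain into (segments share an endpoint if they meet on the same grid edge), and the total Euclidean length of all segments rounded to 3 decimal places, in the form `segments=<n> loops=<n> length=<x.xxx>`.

segments=8 loops=1 length=6.212

cell (1,1): code 0100 → (1.235,2.000)–(2.000,1.087)
cell (1,2): code 1100 → (1.764,3.000)–(1.235,2.000)
cell (1,3): code 1000 → (2.000,3.152)–(1.764,3.000)
cell (2,1): code 0110 → (2.000,1.087)–(3.000,1.462)
cell (2,2): code 1011 → (3.000,2.777)–(2.625,3.000)
cell (2,3): code 0001 → (2.625,3.000)–(2.000,3.152)
cell (3,1): code 0010 → (3.000,1.462)–(3.313,2.000)
cell (3,2): code 0001 → (3.313,2.000)–(3.000,2.777)
total: 8 segments, chained into 1 closed loop(s), length Σ = 6.211708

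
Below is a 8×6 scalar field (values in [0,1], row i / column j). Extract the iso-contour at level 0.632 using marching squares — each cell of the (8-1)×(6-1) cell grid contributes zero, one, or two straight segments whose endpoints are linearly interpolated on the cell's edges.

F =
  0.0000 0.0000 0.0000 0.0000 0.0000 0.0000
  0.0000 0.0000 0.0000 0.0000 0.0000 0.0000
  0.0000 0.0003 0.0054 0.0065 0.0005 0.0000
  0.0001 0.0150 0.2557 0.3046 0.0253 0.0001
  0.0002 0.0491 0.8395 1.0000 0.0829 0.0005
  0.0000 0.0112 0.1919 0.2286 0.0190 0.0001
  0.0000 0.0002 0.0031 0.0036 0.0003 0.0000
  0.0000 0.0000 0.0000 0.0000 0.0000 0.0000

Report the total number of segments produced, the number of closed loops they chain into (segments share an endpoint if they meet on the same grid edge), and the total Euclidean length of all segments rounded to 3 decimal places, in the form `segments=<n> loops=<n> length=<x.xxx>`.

cell (3,1): code 0100 → (3.645,2.000)–(4.000,1.737)
cell (3,2): code 1100 → (3.471,3.000)–(3.645,2.000)
cell (3,3): code 1000 → (4.000,3.401)–(3.471,3.000)
cell (4,1): code 0010 → (4.000,1.737)–(4.320,2.000)
cell (4,2): code 0011 → (4.320,2.000)–(4.477,3.000)
cell (4,3): code 0001 → (4.477,3.000)–(4.000,3.401)
total: 6 segments, chained into 1 closed loop(s), length Σ = 4.170772

segments=6 loops=1 length=4.171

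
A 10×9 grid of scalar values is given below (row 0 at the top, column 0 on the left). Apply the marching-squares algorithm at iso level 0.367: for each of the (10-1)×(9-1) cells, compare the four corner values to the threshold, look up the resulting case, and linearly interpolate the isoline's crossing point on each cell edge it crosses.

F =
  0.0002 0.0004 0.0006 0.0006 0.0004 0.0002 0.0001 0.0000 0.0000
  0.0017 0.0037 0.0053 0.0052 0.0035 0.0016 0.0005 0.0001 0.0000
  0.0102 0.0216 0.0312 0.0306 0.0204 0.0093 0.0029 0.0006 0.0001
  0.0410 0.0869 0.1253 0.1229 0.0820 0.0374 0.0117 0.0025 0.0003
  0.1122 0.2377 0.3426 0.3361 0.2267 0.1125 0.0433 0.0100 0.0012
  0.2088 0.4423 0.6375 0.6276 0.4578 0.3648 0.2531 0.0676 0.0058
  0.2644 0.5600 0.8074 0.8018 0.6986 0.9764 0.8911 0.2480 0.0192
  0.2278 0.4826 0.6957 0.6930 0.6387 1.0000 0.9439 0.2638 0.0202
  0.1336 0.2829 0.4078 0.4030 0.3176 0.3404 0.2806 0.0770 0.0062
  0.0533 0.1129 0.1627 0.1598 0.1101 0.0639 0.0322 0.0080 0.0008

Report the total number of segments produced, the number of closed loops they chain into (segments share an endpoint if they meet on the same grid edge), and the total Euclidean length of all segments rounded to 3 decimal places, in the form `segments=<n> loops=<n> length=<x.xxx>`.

cell (4,0): code 0100 → (4.632,1.000)–(5.000,0.678)
cell (4,1): code 1100 → (4.083,2.000)–(4.632,1.000)
cell (4,2): code 1100 → (4.106,3.000)–(4.083,2.000)
cell (4,3): code 1100 → (4.607,4.000)–(4.106,3.000)
cell (4,4): code 1000 → (5.000,4.976)–(4.607,4.000)
cell (5,0): code 0110 → (5.000,0.678)–(6.000,0.347)
cell (5,4): code 1101 → (5.004,5.000)–(5.000,4.976)
cell (5,5): code 1100 → (5.179,6.000)–(5.004,5.000)
cell (5,6): code 1000 → (6.000,6.815)–(5.179,6.000)
cell (6,0): code 0110 → (6.000,0.347)–(7.000,0.546)
cell (6,6): code 1001 → (7.000,6.848)–(6.000,6.815)
cell (7,0): code 0010 → (7.000,0.546)–(7.579,1.000)
cell (7,1): code 0111 → (7.579,1.000)–(8.000,1.673)
cell (7,3): code 1011 → (8.000,3.422)–(7.846,4.000)
cell (7,4): code 0011 → (7.846,4.000)–(7.960,5.000)
cell (7,5): code 0011 → (7.960,5.000)–(7.870,6.000)
cell (7,6): code 0001 → (7.870,6.000)–(7.000,6.848)
cell (8,1): code 0010 → (8.000,1.673)–(8.166,2.000)
cell (8,2): code 0011 → (8.166,2.000)–(8.148,3.000)
cell (8,3): code 0001 → (8.148,3.000)–(8.000,3.422)
total: 20 segments, chained into 1 closed loop(s), length Σ = 17.238265

segments=20 loops=1 length=17.238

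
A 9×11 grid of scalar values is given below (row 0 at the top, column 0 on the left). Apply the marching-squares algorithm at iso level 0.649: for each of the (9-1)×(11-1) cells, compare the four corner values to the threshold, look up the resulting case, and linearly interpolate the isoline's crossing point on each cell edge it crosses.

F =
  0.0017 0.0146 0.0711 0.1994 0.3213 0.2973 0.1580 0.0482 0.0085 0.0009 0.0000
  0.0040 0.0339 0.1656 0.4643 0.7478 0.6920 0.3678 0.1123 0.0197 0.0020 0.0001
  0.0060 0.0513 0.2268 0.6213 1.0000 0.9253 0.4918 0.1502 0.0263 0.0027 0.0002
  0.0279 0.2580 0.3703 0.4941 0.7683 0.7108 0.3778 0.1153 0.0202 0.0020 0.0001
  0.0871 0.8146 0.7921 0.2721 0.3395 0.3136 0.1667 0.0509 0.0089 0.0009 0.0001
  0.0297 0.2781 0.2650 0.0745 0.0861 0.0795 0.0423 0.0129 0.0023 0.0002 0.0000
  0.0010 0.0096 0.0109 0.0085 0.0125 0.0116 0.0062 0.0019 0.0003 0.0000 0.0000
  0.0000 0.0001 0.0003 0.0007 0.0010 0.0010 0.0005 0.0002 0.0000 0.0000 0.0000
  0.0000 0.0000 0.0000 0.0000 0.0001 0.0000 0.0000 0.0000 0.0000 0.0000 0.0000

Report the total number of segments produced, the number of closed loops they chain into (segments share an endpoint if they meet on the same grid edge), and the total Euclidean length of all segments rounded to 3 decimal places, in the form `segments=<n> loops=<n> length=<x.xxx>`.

cell (0,3): code 0100 → (0.768,4.000)–(1.000,3.651)
cell (0,4): code 1100 → (0.891,5.000)–(0.768,4.000)
cell (0,5): code 1000 → (1.000,5.133)–(0.891,5.000)
cell (1,3): code 0110 → (1.000,3.651)–(2.000,3.073)
cell (1,5): code 1001 → (2.000,5.637)–(1.000,5.133)
cell (2,3): code 0110 → (2.000,3.073)–(3.000,3.565)
cell (2,5): code 1001 → (3.000,5.186)–(2.000,5.637)
cell (3,0): code 0100 → (3.702,1.000)–(4.000,0.772)
cell (3,1): code 1100 → (3.661,2.000)–(3.702,1.000)
cell (3,2): code 1000 → (4.000,2.275)–(3.661,2.000)
cell (3,3): code 0010 → (3.000,3.565)–(3.278,4.000)
cell (3,4): code 0011 → (3.278,4.000)–(3.156,5.000)
cell (3,5): code 0001 → (3.156,5.000)–(3.000,5.186)
cell (4,0): code 0010 → (4.000,0.772)–(4.309,1.000)
cell (4,1): code 0011 → (4.309,1.000)–(4.271,2.000)
cell (4,2): code 0001 → (4.271,2.000)–(4.000,2.275)
total: 16 segments, chained into 2 closed loop(s), length Σ = 11.433876

segments=16 loops=2 length=11.434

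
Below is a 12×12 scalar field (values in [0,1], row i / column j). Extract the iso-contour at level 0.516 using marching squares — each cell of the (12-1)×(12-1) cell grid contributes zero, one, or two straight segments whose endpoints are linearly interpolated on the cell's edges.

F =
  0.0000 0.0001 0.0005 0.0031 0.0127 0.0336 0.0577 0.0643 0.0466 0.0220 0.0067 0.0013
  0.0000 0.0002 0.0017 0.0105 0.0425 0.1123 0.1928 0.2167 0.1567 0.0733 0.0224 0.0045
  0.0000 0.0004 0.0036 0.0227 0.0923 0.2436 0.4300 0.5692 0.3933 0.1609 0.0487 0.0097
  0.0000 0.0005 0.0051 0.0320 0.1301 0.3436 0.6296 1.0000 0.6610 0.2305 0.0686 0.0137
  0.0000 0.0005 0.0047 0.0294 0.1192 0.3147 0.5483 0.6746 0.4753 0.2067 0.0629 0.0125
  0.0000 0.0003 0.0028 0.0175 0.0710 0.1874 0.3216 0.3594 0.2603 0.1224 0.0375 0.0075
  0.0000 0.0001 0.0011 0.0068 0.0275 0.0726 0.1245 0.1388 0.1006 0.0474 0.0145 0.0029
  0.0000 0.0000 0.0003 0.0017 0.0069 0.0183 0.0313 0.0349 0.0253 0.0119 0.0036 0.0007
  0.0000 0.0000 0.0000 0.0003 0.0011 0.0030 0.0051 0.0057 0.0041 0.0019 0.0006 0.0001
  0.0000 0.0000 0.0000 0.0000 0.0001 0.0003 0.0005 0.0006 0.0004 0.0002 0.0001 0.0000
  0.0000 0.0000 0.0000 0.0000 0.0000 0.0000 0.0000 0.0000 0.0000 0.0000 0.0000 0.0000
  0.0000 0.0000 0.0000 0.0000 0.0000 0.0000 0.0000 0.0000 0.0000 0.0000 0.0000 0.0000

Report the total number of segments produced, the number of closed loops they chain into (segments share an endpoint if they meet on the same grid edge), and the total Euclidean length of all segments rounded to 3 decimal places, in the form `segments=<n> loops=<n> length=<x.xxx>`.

cell (1,6): code 0100 → (1.849,7.000)–(2.000,6.618)
cell (1,7): code 1000 → (2.000,7.302)–(1.849,7.000)
cell (2,5): code 0100 → (2.431,6.000)–(3.000,5.603)
cell (2,6): code 1110 → (2.000,6.618)–(2.431,6.000)
cell (2,7): code 1101 → (2.458,8.000)–(2.000,7.302)
cell (2,8): code 1000 → (3.000,8.337)–(2.458,8.000)
cell (3,5): code 0110 → (3.000,5.603)–(4.000,5.862)
cell (3,7): code 1011 → (4.000,7.796)–(3.781,8.000)
cell (3,8): code 0001 → (3.781,8.000)–(3.000,8.337)
cell (4,5): code 0010 → (4.000,5.862)–(4.142,6.000)
cell (4,6): code 0011 → (4.142,6.000)–(4.503,7.000)
cell (4,7): code 0001 → (4.503,7.000)–(4.000,7.796)
total: 12 segments, chained into 1 closed loop(s), length Σ = 8.054713

segments=12 loops=1 length=8.055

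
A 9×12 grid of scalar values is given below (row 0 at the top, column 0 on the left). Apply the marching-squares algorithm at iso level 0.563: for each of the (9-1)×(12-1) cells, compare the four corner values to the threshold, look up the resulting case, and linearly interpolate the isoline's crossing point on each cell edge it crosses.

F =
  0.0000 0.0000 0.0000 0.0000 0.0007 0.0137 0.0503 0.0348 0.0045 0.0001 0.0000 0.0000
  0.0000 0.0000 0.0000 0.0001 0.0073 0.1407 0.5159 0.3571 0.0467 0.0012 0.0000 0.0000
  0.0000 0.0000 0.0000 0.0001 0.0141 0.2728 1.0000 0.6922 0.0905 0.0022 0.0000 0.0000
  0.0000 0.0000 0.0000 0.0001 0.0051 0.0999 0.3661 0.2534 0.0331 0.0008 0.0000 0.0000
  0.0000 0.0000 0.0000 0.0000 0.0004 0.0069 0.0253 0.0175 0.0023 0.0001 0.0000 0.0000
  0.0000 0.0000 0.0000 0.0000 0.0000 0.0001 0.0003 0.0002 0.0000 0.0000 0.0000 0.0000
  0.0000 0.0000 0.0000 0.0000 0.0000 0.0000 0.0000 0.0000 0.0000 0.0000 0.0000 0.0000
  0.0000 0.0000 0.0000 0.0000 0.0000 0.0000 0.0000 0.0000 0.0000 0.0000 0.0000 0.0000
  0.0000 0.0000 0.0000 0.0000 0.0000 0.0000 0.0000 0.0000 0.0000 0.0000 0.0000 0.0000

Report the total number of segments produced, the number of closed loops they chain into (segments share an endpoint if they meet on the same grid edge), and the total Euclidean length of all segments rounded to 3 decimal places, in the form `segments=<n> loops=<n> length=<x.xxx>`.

cell (1,5): code 0100 → (1.097,6.000)–(2.000,5.399)
cell (1,6): code 1100 → (1.614,7.000)–(1.097,6.000)
cell (1,7): code 1000 → (2.000,7.215)–(1.614,7.000)
cell (2,5): code 0010 → (2.000,5.399)–(2.689,6.000)
cell (2,6): code 0011 → (2.689,6.000)–(2.294,7.000)
cell (2,7): code 0001 → (2.294,7.000)–(2.000,7.215)
total: 6 segments, chained into 1 closed loop(s), length Σ = 5.005679

segments=6 loops=1 length=5.006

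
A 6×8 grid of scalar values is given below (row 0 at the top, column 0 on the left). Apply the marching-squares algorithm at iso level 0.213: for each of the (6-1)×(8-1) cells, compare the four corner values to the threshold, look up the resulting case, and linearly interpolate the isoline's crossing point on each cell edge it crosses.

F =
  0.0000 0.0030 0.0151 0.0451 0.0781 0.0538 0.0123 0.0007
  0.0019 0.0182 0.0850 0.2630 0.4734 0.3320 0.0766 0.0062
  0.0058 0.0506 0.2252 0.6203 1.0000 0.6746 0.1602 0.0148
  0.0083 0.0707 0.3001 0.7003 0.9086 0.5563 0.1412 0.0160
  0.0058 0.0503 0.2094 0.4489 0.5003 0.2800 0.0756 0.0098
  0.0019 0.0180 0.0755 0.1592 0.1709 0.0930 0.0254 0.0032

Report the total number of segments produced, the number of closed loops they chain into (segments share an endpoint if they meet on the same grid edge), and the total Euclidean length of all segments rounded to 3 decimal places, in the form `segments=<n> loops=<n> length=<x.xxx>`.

segments=16 loops=1 length=13.604

cell (0,2): code 0100 → (0.771,3.000)–(1.000,2.719)
cell (0,3): code 1100 → (0.341,4.000)–(0.771,3.000)
cell (0,4): code 1100 → (0.572,5.000)–(0.341,4.000)
cell (0,5): code 1000 → (1.000,5.466)–(0.572,5.000)
cell (1,1): code 0100 → (1.913,2.000)–(2.000,1.930)
cell (1,2): code 1110 → (1.000,2.719)–(1.913,2.000)
cell (1,5): code 1001 → (2.000,5.897)–(1.000,5.466)
cell (2,1): code 0110 → (2.000,1.930)–(3.000,1.620)
cell (2,5): code 1001 → (3.000,5.827)–(2.000,5.897)
cell (3,1): code 0010 → (3.000,1.620)–(3.960,2.000)
cell (3,2): code 0111 → (3.960,2.000)–(4.000,2.015)
cell (3,5): code 1001 → (4.000,5.328)–(3.000,5.827)
cell (4,2): code 0010 → (4.000,2.015)–(4.814,3.000)
cell (4,3): code 0011 → (4.814,3.000)–(4.872,4.000)
cell (4,4): code 0011 → (4.872,4.000)–(4.358,5.000)
cell (4,5): code 0001 → (4.358,5.000)–(4.000,5.328)
total: 16 segments, chained into 1 closed loop(s), length Σ = 13.604386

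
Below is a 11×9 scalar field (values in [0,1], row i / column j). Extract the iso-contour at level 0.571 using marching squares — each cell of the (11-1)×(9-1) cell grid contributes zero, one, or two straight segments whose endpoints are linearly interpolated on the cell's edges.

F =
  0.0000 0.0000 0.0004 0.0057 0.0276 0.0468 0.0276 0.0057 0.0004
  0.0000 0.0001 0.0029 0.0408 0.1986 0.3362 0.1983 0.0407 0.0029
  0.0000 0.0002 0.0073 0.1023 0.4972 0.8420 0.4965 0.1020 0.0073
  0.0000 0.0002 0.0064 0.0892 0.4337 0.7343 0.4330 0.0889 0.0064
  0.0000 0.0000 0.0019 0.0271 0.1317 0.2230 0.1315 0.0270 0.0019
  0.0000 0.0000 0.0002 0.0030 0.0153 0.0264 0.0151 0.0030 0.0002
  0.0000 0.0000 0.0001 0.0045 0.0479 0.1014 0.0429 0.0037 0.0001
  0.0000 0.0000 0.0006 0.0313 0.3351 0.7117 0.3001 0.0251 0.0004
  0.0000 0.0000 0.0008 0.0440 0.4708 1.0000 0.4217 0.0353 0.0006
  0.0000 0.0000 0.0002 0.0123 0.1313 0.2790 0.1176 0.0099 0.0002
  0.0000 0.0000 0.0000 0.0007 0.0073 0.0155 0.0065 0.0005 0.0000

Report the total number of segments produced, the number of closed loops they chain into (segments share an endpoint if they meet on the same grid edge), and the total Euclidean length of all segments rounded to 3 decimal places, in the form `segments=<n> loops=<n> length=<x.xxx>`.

segments=12 loops=2 length=10.195

cell (1,4): code 0100 → (1.464,5.000)–(2.000,4.214)
cell (1,5): code 1000 → (2.000,5.784)–(1.464,5.000)
cell (2,4): code 0110 → (2.000,4.214)–(3.000,4.457)
cell (2,5): code 1001 → (3.000,5.542)–(2.000,5.784)
cell (3,4): code 0010 → (3.000,4.457)–(3.319,5.000)
cell (3,5): code 0001 → (3.319,5.000)–(3.000,5.542)
cell (6,4): code 0100 → (6.769,5.000)–(7.000,4.626)
cell (6,5): code 1000 → (7.000,5.342)–(6.769,5.000)
cell (7,4): code 0110 → (7.000,4.626)–(8.000,4.189)
cell (7,5): code 1001 → (8.000,5.742)–(7.000,5.342)
cell (8,4): code 0010 → (8.000,4.189)–(8.595,5.000)
cell (8,5): code 0001 → (8.595,5.000)–(8.000,5.742)
total: 12 segments, chained into 2 closed loop(s), length Σ = 10.194607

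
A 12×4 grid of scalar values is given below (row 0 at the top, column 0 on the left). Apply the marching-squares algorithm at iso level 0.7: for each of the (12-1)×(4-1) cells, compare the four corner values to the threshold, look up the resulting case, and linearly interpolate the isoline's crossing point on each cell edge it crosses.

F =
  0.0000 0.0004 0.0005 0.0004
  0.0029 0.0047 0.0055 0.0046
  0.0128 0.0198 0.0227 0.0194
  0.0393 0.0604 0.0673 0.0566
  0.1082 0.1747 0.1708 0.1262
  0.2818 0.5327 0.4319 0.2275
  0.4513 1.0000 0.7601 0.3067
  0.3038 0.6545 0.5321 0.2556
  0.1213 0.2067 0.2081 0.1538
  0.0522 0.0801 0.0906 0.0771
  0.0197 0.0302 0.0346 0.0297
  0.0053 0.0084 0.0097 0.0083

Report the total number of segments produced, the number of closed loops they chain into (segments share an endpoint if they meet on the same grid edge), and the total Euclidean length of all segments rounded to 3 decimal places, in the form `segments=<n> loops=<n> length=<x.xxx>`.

cell (5,0): code 0100 → (5.358,1.000)–(6.000,0.453)
cell (5,1): code 1100 → (5.817,2.000)–(5.358,1.000)
cell (5,2): code 1000 → (6.000,2.133)–(5.817,2.000)
cell (6,0): code 0010 → (6.000,0.453)–(6.868,1.000)
cell (6,1): code 0011 → (6.868,1.000)–(6.264,2.000)
cell (6,2): code 0001 → (6.264,2.000)–(6.000,2.133)
total: 6 segments, chained into 1 closed loop(s), length Σ = 4.659342

segments=6 loops=1 length=4.659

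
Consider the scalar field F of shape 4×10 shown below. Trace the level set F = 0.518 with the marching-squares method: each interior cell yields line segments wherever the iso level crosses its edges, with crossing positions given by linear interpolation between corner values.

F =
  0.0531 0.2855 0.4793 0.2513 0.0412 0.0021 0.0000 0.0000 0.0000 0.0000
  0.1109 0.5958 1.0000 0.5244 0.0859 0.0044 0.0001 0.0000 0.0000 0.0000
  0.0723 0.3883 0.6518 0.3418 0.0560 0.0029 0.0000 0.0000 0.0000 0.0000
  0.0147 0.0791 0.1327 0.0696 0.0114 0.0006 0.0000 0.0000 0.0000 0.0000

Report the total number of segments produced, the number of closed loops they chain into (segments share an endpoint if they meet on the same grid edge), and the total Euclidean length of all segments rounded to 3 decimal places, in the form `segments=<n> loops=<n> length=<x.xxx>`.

segments=10 loops=1 length=6.312

cell (0,0): code 0100 → (0.749,1.000)–(1.000,0.840)
cell (0,1): code 1100 → (0.074,2.000)–(0.749,1.000)
cell (0,2): code 1100 → (0.977,3.000)–(0.074,2.000)
cell (0,3): code 1000 → (1.000,3.015)–(0.977,3.000)
cell (1,0): code 0010 → (1.000,0.840)–(1.375,1.000)
cell (1,1): code 0111 → (1.375,1.000)–(2.000,1.492)
cell (1,2): code 1011 → (2.000,2.432)–(1.035,3.000)
cell (1,3): code 0001 → (1.035,3.000)–(1.000,3.015)
cell (2,1): code 0010 → (2.000,1.492)–(2.258,2.000)
cell (2,2): code 0001 → (2.258,2.000)–(2.000,2.432)
total: 10 segments, chained into 1 closed loop(s), length Σ = 6.312080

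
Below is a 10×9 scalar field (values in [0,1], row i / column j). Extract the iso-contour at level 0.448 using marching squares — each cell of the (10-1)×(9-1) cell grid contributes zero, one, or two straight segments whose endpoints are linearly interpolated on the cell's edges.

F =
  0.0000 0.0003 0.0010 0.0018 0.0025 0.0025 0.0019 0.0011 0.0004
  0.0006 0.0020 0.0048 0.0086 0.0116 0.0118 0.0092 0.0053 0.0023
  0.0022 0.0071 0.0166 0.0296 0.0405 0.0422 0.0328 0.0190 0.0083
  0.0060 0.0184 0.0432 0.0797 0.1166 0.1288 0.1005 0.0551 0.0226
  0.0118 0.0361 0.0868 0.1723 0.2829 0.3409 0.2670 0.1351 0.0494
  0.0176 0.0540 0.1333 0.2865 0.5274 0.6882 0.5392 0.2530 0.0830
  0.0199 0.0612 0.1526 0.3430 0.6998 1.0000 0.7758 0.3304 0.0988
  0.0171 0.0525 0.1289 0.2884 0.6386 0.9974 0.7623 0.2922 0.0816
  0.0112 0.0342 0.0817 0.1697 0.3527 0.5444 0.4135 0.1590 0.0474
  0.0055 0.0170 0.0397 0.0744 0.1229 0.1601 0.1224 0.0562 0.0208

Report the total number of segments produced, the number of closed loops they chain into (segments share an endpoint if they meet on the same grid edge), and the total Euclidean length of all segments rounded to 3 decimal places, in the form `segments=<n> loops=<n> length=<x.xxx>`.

segments=14 loops=1 length=11.422

cell (4,3): code 0100 → (4.675,4.000)–(5.000,3.670)
cell (4,4): code 1100 → (4.308,5.000)–(4.675,4.000)
cell (4,5): code 1100 → (4.665,6.000)–(4.308,5.000)
cell (4,6): code 1000 → (5.000,6.319)–(4.665,6.000)
cell (5,3): code 0110 → (5.000,3.670)–(6.000,3.294)
cell (5,6): code 1001 → (6.000,6.736)–(5.000,6.319)
cell (6,3): code 0110 → (6.000,3.294)–(7.000,3.456)
cell (6,6): code 1001 → (7.000,6.669)–(6.000,6.736)
cell (7,3): code 0010 → (7.000,3.456)–(7.667,4.000)
cell (7,4): code 0111 → (7.667,4.000)–(8.000,4.497)
cell (7,5): code 1011 → (8.000,5.736)–(7.901,6.000)
cell (7,6): code 0001 → (7.901,6.000)–(7.000,6.669)
cell (8,4): code 0010 → (8.000,4.497)–(8.251,5.000)
cell (8,5): code 0001 → (8.251,5.000)–(8.000,5.736)
total: 14 segments, chained into 1 closed loop(s), length Σ = 11.421780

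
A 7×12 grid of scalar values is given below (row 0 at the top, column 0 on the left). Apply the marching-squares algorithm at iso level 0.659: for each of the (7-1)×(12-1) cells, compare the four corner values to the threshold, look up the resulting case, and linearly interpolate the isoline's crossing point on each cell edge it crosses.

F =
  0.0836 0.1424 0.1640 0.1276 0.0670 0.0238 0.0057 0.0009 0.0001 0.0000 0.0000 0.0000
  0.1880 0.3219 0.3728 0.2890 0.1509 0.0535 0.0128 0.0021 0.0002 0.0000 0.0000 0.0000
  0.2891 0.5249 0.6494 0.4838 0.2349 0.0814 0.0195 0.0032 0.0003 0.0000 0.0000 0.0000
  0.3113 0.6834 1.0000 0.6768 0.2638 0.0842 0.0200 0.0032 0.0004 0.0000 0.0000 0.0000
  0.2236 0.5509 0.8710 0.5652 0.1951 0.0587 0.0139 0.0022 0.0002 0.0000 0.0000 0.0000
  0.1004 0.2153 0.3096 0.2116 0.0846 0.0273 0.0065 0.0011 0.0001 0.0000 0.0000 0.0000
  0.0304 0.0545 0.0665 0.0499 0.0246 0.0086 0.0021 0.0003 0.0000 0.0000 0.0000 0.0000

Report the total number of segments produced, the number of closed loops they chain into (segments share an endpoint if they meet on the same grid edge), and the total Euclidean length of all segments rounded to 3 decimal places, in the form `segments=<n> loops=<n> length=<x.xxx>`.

cell (2,0): code 0100 → (2.846,1.000)–(3.000,0.934)
cell (2,1): code 1100 → (2.027,2.000)–(2.846,1.000)
cell (2,2): code 1100 → (2.908,3.000)–(2.027,2.000)
cell (2,3): code 1000 → (3.000,3.043)–(2.908,3.000)
cell (3,0): code 0010 → (3.000,0.934)–(3.184,1.000)
cell (3,1): code 0111 → (3.184,1.000)–(4.000,1.338)
cell (3,2): code 1011 → (4.000,2.693)–(3.159,3.000)
cell (3,3): code 0001 → (3.159,3.000)–(3.000,3.043)
cell (4,1): code 0010 → (4.000,1.338)–(4.378,2.000)
cell (4,2): code 0001 → (4.378,2.000)–(4.000,2.693)
total: 10 segments, chained into 1 closed loop(s), length Σ = 6.584056

segments=10 loops=1 length=6.584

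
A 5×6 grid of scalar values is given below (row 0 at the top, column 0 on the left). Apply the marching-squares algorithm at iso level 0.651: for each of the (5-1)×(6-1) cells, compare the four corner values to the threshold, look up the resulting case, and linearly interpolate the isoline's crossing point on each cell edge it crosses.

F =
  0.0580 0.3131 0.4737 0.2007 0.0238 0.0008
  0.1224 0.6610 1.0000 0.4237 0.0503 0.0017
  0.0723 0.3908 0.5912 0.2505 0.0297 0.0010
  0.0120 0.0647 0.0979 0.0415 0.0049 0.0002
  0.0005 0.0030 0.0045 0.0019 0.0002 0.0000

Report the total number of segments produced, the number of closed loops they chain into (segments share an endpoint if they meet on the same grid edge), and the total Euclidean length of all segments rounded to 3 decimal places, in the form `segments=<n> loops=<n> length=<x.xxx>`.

segments=6 loops=1 length=4.496

cell (0,0): code 0100 → (0.971,1.000)–(1.000,0.981)
cell (0,1): code 1100 → (0.337,2.000)–(0.971,1.000)
cell (0,2): code 1000 → (1.000,2.606)–(0.337,2.000)
cell (1,0): code 0010 → (1.000,0.981)–(1.037,1.000)
cell (1,1): code 0011 → (1.037,1.000)–(1.854,2.000)
cell (1,2): code 0001 → (1.854,2.000)–(1.000,2.606)
total: 6 segments, chained into 1 closed loop(s), length Σ = 4.495725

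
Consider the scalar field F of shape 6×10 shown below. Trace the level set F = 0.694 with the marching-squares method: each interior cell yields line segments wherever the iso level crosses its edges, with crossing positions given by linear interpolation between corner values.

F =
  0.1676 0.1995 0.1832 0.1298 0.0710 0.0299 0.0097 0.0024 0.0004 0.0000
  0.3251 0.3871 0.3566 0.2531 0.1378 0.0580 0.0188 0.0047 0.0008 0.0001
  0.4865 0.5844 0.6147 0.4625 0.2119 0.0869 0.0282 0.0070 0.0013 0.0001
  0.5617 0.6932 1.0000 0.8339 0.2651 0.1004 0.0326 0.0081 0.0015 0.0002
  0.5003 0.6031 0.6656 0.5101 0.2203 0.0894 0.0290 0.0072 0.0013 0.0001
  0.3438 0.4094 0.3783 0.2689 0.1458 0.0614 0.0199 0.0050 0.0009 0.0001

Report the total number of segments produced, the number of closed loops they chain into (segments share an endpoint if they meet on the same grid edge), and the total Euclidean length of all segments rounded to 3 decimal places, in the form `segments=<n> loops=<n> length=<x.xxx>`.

segments=6 loops=1 length=5.770

cell (2,1): code 0100 → (2.206,2.000)–(3.000,1.003)
cell (2,2): code 1100 → (2.623,3.000)–(2.206,2.000)
cell (2,3): code 1000 → (3.000,3.246)–(2.623,3.000)
cell (3,1): code 0010 → (3.000,1.003)–(3.915,2.000)
cell (3,2): code 0011 → (3.915,2.000)–(3.432,3.000)
cell (3,3): code 0001 → (3.432,3.000)–(3.000,3.246)
total: 6 segments, chained into 1 closed loop(s), length Σ = 5.769758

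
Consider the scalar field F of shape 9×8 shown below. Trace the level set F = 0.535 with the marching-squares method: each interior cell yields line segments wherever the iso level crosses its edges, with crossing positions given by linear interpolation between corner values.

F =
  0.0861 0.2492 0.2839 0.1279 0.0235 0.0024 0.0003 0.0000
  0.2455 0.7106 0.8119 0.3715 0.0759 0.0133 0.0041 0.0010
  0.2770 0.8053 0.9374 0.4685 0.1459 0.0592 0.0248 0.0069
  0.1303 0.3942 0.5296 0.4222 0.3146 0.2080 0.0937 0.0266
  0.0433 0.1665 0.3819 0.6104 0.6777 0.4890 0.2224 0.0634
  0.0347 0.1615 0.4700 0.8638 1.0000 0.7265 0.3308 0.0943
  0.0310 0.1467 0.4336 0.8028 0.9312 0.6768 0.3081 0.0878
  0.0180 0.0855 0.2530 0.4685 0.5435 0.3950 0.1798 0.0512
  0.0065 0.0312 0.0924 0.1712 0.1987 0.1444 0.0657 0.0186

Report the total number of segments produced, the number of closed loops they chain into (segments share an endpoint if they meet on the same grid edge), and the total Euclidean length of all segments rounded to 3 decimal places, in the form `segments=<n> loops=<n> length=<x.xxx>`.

segments=22 loops=2 length=18.215

cell (0,0): code 0100 → (0.619,1.000)–(1.000,0.622)
cell (0,1): code 1100 → (0.476,2.000)–(0.619,1.000)
cell (0,2): code 1000 → (1.000,2.629)–(0.476,2.000)
cell (1,0): code 0110 → (1.000,0.622)–(2.000,0.488)
cell (1,2): code 1001 → (2.000,2.858)–(1.000,2.629)
cell (2,0): code 0010 → (2.000,0.488)–(2.658,1.000)
cell (2,1): code 0011 → (2.658,1.000)–(2.987,2.000)
cell (2,2): code 0001 → (2.987,2.000)–(2.000,2.858)
cell (3,2): code 0100 → (3.599,3.000)–(4.000,2.670)
cell (3,3): code 1100 → (3.607,4.000)–(3.599,3.000)
cell (3,4): code 1000 → (4.000,4.756)–(3.607,4.000)
cell (4,2): code 0110 → (4.000,2.670)–(5.000,2.165)
cell (4,4): code 1101 → (4.194,5.000)–(4.000,4.756)
cell (4,5): code 1000 → (5.000,5.484)–(4.194,5.000)
cell (5,2): code 0110 → (5.000,2.165)–(6.000,2.275)
cell (5,5): code 1001 → (6.000,5.385)–(5.000,5.484)
cell (6,2): code 0010 → (6.000,2.275)–(6.801,3.000)
cell (6,3): code 0111 → (6.801,3.000)–(7.000,3.887)
cell (6,4): code 1011 → (7.000,4.057)–(6.503,5.000)
cell (6,5): code 0001 → (6.503,5.000)–(6.000,5.385)
cell (7,3): code 0010 → (7.000,3.887)–(7.025,4.000)
cell (7,4): code 0001 → (7.025,4.000)–(7.000,4.057)
total: 22 segments, chained into 2 closed loop(s), length Σ = 18.214639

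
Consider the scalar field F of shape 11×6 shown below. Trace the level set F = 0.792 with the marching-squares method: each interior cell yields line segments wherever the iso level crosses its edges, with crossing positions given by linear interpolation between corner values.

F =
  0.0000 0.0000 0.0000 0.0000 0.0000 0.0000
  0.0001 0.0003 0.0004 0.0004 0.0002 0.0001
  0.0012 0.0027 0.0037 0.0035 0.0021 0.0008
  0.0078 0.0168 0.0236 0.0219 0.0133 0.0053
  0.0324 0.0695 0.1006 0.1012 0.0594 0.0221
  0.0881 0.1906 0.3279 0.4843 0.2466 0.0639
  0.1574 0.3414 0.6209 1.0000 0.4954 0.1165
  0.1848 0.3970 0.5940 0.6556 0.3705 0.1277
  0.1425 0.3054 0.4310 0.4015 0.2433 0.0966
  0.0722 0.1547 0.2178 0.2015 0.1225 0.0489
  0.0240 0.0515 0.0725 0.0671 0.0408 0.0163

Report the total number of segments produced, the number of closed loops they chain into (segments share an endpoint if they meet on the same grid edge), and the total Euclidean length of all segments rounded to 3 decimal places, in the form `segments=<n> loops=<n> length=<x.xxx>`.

cell (5,2): code 0100 → (5.597,3.000)–(6.000,2.451)
cell (5,3): code 1000 → (6.000,3.412)–(5.597,3.000)
cell (6,2): code 0010 → (6.000,2.451)–(6.604,3.000)
cell (6,3): code 0001 → (6.604,3.000)–(6.000,3.412)
total: 4 segments, chained into 1 closed loop(s), length Σ = 2.804848

segments=4 loops=1 length=2.805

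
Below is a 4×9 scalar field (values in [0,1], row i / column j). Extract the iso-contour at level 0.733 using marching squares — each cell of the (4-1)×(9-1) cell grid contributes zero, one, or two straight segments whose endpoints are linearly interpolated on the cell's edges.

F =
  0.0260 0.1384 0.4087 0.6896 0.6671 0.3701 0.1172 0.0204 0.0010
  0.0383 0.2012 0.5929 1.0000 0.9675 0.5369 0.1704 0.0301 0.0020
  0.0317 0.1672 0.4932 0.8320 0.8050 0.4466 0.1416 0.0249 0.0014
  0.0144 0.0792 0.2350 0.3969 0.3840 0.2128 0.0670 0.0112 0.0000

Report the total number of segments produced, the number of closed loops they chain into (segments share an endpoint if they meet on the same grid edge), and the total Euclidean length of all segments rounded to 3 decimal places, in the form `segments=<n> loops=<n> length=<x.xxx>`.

segments=8 loops=1 length=6.794

cell (0,2): code 0100 → (0.140,3.000)–(1.000,2.344)
cell (0,3): code 1100 → (0.219,4.000)–(0.140,3.000)
cell (0,4): code 1000 → (1.000,4.545)–(0.219,4.000)
cell (1,2): code 0110 → (1.000,2.344)–(2.000,2.708)
cell (1,4): code 1001 → (2.000,4.201)–(1.000,4.545)
cell (2,2): code 0010 → (2.000,2.708)–(2.228,3.000)
cell (2,3): code 0011 → (2.228,3.000)–(2.171,4.000)
cell (2,4): code 0001 → (2.171,4.000)–(2.000,4.201)
total: 8 segments, chained into 1 closed loop(s), length Σ = 6.793926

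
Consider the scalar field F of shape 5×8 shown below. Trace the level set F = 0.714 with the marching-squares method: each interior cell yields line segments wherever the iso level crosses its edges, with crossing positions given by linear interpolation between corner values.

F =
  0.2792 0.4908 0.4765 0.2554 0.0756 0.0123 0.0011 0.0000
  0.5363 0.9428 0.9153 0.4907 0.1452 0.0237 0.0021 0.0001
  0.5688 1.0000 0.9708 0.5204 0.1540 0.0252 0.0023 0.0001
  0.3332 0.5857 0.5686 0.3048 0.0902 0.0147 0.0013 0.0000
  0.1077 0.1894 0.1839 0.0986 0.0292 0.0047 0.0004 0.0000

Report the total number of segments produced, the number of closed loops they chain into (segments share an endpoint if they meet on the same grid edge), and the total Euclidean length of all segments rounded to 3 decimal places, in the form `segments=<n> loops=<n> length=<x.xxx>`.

segments=8 loops=1 length=7.242

cell (0,0): code 0100 → (0.494,1.000)–(1.000,0.437)
cell (0,1): code 1100 → (0.541,2.000)–(0.494,1.000)
cell (0,2): code 1000 → (1.000,2.474)–(0.541,2.000)
cell (1,0): code 0110 → (1.000,0.437)–(2.000,0.337)
cell (1,2): code 1001 → (2.000,2.570)–(1.000,2.474)
cell (2,0): code 0010 → (2.000,0.337)–(2.690,1.000)
cell (2,1): code 0011 → (2.690,1.000)–(2.638,2.000)
cell (2,2): code 0001 → (2.638,2.000)–(2.000,2.570)
total: 8 segments, chained into 1 closed loop(s), length Σ = 7.242131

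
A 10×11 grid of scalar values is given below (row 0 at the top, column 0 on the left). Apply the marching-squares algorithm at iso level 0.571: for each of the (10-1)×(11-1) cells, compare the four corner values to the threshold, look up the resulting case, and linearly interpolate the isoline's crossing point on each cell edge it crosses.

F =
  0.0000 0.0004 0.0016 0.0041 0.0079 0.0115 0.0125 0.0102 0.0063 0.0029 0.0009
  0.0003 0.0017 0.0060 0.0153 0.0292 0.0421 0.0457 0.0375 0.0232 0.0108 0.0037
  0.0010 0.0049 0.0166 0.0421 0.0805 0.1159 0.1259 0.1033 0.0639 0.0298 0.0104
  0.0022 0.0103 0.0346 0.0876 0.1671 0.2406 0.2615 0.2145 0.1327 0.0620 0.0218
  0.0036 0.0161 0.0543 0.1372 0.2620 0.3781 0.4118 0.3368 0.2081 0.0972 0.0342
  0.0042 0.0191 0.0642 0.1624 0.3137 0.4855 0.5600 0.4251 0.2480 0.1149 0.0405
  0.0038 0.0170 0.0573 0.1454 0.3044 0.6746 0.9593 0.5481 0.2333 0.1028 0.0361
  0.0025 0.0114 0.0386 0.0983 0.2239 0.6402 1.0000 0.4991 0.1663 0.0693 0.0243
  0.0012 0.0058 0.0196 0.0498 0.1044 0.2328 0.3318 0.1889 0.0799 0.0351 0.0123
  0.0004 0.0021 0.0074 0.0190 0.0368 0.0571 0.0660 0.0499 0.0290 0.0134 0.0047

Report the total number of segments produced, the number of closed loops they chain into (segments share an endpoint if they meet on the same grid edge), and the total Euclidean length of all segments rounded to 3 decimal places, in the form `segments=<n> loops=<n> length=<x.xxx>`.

segments=8 loops=1 length=7.481

cell (5,4): code 0100 → (5.452,5.000)–(6.000,4.720)
cell (5,5): code 1100 → (5.028,6.000)–(5.452,5.000)
cell (5,6): code 1000 → (6.000,6.944)–(5.028,6.000)
cell (6,4): code 0110 → (6.000,4.720)–(7.000,4.834)
cell (6,6): code 1001 → (7.000,6.856)–(6.000,6.944)
cell (7,4): code 0010 → (7.000,4.834)–(7.170,5.000)
cell (7,5): code 0011 → (7.170,5.000)–(7.642,6.000)
cell (7,6): code 0001 → (7.642,6.000)–(7.000,6.856)
total: 8 segments, chained into 1 closed loop(s), length Σ = 7.481296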